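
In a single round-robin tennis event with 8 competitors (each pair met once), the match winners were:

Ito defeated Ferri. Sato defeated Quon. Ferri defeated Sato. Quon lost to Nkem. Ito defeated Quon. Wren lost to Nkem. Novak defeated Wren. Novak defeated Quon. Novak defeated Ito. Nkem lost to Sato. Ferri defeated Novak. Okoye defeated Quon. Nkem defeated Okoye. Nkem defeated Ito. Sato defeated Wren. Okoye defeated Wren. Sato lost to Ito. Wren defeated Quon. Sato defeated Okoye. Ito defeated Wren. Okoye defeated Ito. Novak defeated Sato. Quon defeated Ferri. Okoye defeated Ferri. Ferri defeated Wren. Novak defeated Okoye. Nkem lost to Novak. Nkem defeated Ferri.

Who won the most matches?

Novak

Win totals: Okoye 4, Ito 4, Sato 4, Nkem 5, Novak 6, Wren 1, Ferri 3, Quon 1.
Novak leads with 6 wins (next highest: 5).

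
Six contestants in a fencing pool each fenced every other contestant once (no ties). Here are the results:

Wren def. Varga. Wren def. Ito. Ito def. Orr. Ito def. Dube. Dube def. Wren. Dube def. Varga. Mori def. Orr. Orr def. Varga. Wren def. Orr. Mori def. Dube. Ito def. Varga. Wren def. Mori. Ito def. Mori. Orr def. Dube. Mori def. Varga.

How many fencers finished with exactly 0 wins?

1

Win totals: Varga 0, Orr 2, Wren 4, Mori 3, Ito 4, Dube 2.
Exactly 0: Varga — 1 fencer.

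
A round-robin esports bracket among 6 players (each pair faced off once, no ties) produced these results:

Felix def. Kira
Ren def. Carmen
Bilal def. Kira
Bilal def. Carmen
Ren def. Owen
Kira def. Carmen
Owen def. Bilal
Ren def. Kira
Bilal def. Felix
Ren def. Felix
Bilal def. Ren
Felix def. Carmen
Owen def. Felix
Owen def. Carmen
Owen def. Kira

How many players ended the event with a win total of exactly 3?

Win totals: Carmen 0, Bilal 4, Owen 4, Kira 1, Ren 4, Felix 2.
No player has exactly 3 wins.

0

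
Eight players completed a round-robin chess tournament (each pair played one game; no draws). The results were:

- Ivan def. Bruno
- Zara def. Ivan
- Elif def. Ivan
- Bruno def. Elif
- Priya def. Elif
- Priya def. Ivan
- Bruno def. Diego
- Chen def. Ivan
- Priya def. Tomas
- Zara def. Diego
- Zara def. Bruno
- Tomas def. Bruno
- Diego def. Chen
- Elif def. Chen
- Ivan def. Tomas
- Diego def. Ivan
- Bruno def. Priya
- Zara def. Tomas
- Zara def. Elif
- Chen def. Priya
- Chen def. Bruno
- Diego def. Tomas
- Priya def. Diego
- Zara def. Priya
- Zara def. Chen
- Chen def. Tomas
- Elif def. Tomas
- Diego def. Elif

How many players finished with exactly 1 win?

Win totals: Bruno 3, Priya 4, Elif 3, Zara 7, Chen 4, Diego 4, Tomas 1, Ivan 2.
Exactly 1: Tomas — 1 player.

1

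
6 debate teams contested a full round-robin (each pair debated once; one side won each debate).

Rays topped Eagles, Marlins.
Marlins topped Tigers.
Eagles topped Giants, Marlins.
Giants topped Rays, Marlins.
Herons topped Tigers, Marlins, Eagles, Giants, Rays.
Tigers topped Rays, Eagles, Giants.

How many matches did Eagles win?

2

Eagles' results: beat Giants, Marlins; lost to Tigers, Rays, Herons.
That is 2 wins.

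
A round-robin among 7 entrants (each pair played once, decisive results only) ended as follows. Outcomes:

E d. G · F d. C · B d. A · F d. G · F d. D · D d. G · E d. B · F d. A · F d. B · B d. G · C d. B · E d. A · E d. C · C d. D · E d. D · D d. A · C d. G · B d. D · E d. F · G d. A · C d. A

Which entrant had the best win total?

E

Win totals: A 0, B 3, C 4, D 2, E 6, F 5, G 1.
E leads with 6 wins (next highest: 5).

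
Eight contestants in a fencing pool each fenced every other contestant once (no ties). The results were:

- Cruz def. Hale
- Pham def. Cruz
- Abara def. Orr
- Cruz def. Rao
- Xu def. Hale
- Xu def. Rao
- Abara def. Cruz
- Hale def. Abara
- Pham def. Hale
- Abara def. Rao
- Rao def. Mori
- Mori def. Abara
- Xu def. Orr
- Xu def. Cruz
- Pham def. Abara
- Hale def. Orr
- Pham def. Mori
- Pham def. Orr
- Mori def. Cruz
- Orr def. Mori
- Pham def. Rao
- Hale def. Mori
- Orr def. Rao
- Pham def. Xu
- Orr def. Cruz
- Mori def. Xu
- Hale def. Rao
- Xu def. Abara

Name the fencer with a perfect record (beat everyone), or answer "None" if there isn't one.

Pham

Pham has 7 wins out of 7 opponents — a perfect record.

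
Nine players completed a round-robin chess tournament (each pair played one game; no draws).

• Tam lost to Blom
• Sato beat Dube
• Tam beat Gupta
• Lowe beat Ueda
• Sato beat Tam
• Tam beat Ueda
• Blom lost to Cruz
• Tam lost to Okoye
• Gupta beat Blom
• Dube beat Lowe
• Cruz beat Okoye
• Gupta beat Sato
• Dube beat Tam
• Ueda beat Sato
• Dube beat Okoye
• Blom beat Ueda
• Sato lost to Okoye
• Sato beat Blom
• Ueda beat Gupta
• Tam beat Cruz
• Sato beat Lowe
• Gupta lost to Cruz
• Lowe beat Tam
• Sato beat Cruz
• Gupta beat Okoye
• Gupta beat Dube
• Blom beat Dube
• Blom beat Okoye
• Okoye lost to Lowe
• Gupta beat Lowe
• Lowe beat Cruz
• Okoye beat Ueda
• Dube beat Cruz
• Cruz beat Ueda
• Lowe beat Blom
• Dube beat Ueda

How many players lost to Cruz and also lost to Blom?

Cruz beat: Okoye, Gupta, Blom, Ueda.
Blom beat: Tam, Dube, Okoye, Ueda.
Both beat: Okoye, Ueda — 2.

2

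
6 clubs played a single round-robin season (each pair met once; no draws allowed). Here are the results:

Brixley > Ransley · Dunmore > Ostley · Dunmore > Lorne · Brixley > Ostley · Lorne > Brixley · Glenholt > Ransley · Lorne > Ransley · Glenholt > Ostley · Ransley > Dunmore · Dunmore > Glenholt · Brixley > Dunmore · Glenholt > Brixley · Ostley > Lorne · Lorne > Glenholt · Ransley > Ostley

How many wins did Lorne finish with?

3

Lorne's results: beat Brixley, Glenholt, Ransley; lost to Ostley, Dunmore.
That is 3 wins.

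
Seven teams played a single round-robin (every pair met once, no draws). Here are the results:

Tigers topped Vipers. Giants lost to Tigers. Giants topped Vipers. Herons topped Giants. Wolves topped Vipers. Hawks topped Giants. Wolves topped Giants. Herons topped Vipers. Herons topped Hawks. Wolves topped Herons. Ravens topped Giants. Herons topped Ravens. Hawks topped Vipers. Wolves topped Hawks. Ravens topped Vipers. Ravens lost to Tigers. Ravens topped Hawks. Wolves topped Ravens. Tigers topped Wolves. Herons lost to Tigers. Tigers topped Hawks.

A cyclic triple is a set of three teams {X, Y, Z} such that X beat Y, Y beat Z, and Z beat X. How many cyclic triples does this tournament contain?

0

Win totals: Wolves 5, Herons 4, Tigers 6, Ravens 3, Vipers 0, Hawks 2, Giants 1.
A team with w wins dominates both others in C(w,2) triples; summing gives 10 + 6 + 15 + 3 + 0 + 1 + 0 = 35 transitive triples.
Total triples C(7,3) = 35, so cyclic triples = 35 − 35 = 0.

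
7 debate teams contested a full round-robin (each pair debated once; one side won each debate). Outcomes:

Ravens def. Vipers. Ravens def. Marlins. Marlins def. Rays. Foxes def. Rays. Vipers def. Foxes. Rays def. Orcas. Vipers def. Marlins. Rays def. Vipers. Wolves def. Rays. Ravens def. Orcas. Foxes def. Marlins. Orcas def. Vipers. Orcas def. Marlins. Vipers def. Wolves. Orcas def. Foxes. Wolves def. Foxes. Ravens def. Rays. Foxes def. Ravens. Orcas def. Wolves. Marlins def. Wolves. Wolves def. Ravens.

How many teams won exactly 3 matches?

3

Win totals: Vipers 3, Rays 2, Ravens 4, Orcas 4, Foxes 3, Wolves 3, Marlins 2.
Exactly 3: Vipers, Foxes, Wolves — 3 teams.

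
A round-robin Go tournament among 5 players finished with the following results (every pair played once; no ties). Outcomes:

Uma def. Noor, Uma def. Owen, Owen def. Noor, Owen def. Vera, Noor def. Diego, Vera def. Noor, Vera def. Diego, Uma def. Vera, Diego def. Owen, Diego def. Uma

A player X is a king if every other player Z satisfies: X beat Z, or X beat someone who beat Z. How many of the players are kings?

Noor cannot reach Vera in two steps.
Uma reaches everyone (king).
Vera reaches everyone (king).
Owen cannot reach Uma in two steps.
Diego reaches everyone (king).
Kings: Uma, Vera, Diego — 3.

3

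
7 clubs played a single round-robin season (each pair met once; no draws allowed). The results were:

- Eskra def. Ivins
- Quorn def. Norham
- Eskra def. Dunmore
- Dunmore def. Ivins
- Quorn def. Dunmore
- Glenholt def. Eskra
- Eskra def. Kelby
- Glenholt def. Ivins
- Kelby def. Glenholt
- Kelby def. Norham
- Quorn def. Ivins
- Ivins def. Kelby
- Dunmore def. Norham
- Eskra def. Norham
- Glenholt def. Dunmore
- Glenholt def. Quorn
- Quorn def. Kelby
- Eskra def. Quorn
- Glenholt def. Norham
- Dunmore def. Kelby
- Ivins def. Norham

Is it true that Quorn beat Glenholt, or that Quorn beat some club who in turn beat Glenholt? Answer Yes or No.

Yes

Quorn did not beat Glenholt directly.
Quorn beat Kelby, Ivins, Norham, Dunmore. Of those, Kelby beat Glenholt.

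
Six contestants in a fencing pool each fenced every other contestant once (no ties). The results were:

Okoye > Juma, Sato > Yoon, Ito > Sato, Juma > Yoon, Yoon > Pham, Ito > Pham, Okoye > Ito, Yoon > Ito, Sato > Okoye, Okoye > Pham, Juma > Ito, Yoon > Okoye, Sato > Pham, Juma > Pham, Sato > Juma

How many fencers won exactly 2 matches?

1

Win totals: Okoye 3, Juma 3, Ito 2, Pham 0, Sato 4, Yoon 3.
Exactly 2: Ito — 1 fencer.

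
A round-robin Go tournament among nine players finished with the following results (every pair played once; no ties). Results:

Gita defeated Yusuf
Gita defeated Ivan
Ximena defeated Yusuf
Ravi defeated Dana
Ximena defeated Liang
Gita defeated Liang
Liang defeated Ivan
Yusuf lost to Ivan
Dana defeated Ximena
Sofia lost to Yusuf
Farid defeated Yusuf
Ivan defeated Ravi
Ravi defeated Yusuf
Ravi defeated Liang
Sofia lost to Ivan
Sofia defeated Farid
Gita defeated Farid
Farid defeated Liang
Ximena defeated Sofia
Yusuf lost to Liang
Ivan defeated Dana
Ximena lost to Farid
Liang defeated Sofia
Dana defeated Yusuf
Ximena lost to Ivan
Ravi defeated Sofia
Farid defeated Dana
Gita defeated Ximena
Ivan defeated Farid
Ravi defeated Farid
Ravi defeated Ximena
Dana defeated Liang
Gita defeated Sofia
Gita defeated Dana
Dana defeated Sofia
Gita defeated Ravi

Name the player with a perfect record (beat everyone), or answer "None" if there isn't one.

Gita

Gita has 8 wins out of 8 opponents — a perfect record.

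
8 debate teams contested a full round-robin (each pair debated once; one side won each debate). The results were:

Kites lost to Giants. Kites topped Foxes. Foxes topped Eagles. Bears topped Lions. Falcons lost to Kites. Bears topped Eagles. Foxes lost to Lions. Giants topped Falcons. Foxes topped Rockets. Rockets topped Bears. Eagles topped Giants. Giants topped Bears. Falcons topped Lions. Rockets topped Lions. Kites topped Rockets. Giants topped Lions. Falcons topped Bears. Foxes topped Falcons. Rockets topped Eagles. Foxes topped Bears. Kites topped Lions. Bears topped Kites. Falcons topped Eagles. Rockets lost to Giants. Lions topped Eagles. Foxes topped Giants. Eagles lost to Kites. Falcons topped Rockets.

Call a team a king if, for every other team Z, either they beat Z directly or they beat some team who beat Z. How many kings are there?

5

Falcons reaches everyone (king).
Bears reaches everyone (king).
Eagles cannot reach Foxes in two steps.
Giants reaches everyone (king).
Lions cannot reach Kites in two steps.
Rockets cannot reach Falcons in two steps.
Kites reaches everyone (king).
Foxes reaches everyone (king).
Kings: Falcons, Bears, Giants, Kites, Foxes — 5.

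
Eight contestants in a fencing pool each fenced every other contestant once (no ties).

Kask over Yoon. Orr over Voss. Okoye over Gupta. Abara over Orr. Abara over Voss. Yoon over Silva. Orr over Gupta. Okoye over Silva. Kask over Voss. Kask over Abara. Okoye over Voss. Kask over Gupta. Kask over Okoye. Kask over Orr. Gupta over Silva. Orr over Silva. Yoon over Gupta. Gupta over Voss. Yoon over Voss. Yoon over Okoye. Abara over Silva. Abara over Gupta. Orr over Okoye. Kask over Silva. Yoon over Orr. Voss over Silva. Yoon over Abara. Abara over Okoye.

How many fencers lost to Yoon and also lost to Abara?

5

Yoon beat: Okoye, Voss, Silva, Abara, Orr, Gupta.
Abara beat: Okoye, Voss, Silva, Orr, Gupta.
Both beat: Okoye, Voss, Silva, Orr, Gupta — 5.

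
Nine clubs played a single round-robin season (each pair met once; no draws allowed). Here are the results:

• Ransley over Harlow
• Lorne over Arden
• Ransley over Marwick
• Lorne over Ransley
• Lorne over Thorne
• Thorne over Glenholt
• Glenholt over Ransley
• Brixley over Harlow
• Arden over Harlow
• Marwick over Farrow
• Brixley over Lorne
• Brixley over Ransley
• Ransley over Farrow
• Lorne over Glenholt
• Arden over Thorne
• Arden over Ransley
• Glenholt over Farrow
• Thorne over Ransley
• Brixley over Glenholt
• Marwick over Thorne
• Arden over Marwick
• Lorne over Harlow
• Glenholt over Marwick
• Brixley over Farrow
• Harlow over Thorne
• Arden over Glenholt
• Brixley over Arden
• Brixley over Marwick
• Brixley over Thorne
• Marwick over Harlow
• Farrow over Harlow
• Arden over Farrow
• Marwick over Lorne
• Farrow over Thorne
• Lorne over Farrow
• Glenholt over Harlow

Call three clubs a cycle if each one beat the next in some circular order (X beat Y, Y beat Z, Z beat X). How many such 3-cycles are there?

Win totals: Ransley 3, Brixley 8, Glenholt 4, Harlow 1, Farrow 2, Arden 6, Lorne 6, Thorne 2, Marwick 4.
A club with w wins dominates both others in C(w,2) triples; summing gives 3 + 28 + 6 + 0 + 1 + 15 + 15 + 1 + 6 = 75 transitive triples.
Total triples C(9,3) = 84, so cyclic triples = 84 − 75 = 9.

9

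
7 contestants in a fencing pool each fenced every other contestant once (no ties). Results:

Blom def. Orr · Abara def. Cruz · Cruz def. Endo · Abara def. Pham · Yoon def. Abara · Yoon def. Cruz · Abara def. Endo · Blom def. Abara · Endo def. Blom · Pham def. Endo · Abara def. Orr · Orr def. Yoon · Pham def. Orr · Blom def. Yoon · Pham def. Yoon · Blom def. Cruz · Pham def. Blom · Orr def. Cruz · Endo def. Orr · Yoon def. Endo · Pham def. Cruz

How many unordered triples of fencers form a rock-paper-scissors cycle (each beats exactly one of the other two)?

8

Win totals: Endo 2, Blom 4, Abara 4, Orr 2, Cruz 1, Yoon 3, Pham 5.
A fencer with w wins dominates both others in C(w,2) triples; summing gives 1 + 6 + 6 + 1 + 0 + 3 + 10 = 27 transitive triples.
Total triples C(7,3) = 35, so cyclic triples = 35 − 27 = 8.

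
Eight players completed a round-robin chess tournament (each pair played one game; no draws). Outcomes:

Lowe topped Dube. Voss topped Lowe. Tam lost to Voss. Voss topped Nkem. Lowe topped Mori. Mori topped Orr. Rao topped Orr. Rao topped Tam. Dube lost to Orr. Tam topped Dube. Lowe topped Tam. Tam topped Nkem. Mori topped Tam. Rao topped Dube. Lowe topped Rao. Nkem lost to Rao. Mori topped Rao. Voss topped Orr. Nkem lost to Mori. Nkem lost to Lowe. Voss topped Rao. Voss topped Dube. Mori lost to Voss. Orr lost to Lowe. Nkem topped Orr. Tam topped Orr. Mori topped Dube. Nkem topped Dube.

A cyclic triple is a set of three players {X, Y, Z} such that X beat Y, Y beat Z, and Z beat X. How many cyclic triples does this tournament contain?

0

Win totals: Nkem 2, Dube 0, Mori 5, Lowe 6, Tam 3, Rao 4, Voss 7, Orr 1.
A player with w wins dominates both others in C(w,2) triples; summing gives 1 + 0 + 10 + 15 + 3 + 6 + 21 + 0 = 56 transitive triples.
Total triples C(8,3) = 56, so cyclic triples = 56 − 56 = 0.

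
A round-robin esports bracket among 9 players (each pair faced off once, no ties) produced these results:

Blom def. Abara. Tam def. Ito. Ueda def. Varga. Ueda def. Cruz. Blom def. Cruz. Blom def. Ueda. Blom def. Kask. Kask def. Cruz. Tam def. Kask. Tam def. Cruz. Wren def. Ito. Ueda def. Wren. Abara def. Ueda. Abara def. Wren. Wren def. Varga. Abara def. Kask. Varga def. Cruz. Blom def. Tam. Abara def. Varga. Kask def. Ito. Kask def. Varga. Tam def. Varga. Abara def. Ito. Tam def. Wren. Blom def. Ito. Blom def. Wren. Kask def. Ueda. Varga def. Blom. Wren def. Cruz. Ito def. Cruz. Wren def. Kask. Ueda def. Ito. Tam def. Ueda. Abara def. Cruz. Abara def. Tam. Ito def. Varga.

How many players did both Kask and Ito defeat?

Kask beat: Ueda, Cruz, Varga, Ito.
Ito beat: Cruz, Varga.
Both beat: Cruz, Varga — 2.

2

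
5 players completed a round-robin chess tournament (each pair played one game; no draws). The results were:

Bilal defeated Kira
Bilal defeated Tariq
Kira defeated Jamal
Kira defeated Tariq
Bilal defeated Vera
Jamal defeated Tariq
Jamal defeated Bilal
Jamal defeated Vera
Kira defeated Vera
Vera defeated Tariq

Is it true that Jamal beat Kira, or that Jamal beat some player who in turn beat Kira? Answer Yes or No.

Yes

Jamal did not beat Kira directly.
Jamal beat Vera, Bilal, Tariq. Of those, Bilal beat Kira.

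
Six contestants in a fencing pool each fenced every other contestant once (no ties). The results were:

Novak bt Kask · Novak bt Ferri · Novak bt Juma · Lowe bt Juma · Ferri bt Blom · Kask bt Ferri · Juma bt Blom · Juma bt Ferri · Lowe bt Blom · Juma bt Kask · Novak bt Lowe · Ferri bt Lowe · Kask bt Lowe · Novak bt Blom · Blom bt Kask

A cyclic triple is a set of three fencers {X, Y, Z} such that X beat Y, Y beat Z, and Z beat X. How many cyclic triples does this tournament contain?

Of the C(6,3) = 20 triples, the cyclic ones are: {Lowe, Blom, Kask}; {Lowe, Kask, Juma}; {Lowe, Juma, Ferri}; {Blom, Kask, Ferri}.
That is 4.

4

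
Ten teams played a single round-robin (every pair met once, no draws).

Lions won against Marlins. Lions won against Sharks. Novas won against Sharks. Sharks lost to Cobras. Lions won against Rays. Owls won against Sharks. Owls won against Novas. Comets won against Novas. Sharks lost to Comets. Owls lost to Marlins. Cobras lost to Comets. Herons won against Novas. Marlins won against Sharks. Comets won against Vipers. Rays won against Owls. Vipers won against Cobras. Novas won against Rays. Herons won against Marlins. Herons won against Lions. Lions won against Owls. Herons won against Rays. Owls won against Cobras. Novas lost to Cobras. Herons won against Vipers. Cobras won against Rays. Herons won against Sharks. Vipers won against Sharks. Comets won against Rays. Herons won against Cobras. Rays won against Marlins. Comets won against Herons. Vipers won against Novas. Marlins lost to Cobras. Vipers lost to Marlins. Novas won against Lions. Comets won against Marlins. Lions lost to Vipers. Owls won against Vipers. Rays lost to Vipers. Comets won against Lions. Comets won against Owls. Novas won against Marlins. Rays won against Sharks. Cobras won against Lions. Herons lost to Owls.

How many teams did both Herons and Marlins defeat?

2

Herons beat: Lions, Sharks, Rays, Marlins, Novas, Cobras, Vipers.
Marlins beat: Sharks, Vipers, Owls.
Both beat: Sharks, Vipers — 2.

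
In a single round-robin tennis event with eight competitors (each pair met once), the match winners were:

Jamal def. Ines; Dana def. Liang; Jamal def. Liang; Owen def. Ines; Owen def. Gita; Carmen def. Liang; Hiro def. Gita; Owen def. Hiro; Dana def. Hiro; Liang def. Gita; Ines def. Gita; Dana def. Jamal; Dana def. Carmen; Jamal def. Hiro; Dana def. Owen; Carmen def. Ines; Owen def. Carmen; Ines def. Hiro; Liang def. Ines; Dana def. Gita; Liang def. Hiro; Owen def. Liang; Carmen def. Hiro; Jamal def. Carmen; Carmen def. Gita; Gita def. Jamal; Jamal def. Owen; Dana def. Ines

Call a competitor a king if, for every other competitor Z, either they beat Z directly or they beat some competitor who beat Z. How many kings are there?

Jamal cannot reach Dana in two steps.
Ines cannot reach Owen, Liang, Dana, Carmen in two steps.
Gita cannot reach Dana in two steps.
Owen cannot reach Dana in two steps.
Hiro cannot reach Ines, Owen, Liang, Dana, Carmen in two steps.
Liang cannot reach Owen, Dana, Carmen in two steps.
Dana reaches everyone (king).
Carmen cannot reach Owen, Dana in two steps.
Kings: Dana — 1.

1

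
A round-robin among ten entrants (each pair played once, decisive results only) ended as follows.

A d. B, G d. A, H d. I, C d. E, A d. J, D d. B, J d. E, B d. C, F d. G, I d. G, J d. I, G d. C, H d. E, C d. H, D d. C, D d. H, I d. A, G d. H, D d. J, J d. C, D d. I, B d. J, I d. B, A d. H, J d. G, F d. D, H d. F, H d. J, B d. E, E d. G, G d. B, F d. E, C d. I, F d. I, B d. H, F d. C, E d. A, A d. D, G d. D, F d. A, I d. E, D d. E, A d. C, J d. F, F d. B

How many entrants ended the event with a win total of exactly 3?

Win totals: A 5, B 4, C 3, D 6, E 2, F 7, G 5, H 4, I 4, J 5.
Exactly 3: C — 1 entrant.

1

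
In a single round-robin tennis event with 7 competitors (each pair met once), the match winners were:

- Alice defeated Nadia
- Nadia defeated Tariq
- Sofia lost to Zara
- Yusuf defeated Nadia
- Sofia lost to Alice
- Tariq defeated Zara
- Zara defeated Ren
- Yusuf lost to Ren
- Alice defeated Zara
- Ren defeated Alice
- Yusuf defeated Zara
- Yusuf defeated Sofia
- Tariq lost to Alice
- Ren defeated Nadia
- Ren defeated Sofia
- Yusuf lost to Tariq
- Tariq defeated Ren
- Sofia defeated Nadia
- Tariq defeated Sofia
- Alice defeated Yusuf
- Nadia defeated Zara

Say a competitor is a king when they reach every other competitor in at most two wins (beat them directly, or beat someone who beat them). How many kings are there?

Alice reaches everyone (king).
Yusuf cannot reach Alice in two steps.
Nadia cannot reach Alice in two steps.
Ren reaches everyone (king).
Tariq reaches everyone (king).
Zara cannot reach Tariq in two steps.
Sofia cannot reach Alice, Yusuf, Ren in two steps.
Kings: Alice, Ren, Tariq — 3.

3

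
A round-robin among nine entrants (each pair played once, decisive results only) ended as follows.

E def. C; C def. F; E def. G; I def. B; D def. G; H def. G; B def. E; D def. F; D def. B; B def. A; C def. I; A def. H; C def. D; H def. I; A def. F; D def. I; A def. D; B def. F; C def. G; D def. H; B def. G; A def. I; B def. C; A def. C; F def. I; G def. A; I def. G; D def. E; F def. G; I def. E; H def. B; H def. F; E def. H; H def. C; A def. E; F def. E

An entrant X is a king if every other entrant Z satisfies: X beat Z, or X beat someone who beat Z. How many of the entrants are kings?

A reaches everyone (king).
B reaches everyone (king).
C reaches everyone (king).
D reaches everyone (king).
E reaches everyone (king).
F cannot reach D in two steps.
G cannot reach B in two steps.
H reaches everyone (king).
I cannot reach D in two steps.
Kings: A, B, C, D, E, H — 6.

6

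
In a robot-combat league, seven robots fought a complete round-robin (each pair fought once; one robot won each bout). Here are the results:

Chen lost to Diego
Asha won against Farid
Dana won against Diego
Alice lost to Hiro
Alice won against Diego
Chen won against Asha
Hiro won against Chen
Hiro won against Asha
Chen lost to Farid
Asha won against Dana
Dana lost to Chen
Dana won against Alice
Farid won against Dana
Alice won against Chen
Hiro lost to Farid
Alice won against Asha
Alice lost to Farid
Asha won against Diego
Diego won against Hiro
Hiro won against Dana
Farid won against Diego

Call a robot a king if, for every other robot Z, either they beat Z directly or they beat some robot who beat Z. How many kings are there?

Hiro reaches everyone (king).
Dana cannot reach Farid in two steps.
Alice reaches everyone (king).
Asha reaches everyone (king).
Chen cannot reach Hiro in two steps.
Farid reaches everyone (king).
Diego cannot reach Farid in two steps.
Kings: Hiro, Alice, Asha, Farid — 4.

4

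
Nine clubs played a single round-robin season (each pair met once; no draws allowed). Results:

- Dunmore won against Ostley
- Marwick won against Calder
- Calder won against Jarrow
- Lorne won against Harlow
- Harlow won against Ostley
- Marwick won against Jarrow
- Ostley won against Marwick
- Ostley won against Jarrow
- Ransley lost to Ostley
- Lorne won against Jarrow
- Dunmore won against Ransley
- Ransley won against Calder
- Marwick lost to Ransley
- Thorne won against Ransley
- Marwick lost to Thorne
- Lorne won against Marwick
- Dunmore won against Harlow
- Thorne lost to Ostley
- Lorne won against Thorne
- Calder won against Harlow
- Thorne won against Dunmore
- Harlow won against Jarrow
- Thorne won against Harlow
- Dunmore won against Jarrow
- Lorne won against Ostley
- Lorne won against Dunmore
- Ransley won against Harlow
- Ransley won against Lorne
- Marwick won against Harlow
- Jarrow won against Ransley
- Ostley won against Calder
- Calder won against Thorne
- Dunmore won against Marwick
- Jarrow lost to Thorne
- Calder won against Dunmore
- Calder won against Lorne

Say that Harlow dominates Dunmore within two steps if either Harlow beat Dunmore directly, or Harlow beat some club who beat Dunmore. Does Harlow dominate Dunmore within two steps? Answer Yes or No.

Harlow did not beat Dunmore directly.
Harlow beat Jarrow, Ostley, but each of them lost to Dunmore. No two-step path.

No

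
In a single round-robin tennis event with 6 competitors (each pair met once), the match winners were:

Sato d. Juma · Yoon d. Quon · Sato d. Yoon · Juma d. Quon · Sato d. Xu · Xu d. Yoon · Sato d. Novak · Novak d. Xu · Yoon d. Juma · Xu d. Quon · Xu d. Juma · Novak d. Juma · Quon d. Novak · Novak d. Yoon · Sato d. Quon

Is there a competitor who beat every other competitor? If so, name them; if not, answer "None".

Sato

Sato has 5 wins out of 5 opponents — a perfect record.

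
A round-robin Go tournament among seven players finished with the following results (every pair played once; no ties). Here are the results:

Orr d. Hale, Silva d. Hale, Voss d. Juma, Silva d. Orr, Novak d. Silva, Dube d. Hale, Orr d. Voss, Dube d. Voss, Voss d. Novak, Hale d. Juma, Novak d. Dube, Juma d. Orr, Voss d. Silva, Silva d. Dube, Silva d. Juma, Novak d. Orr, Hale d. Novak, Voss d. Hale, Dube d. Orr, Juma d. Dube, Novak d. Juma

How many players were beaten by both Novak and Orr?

Novak beat: Silva, Dube, Juma, Orr.
Orr beat: Voss, Hale.
No one was beaten by both.

0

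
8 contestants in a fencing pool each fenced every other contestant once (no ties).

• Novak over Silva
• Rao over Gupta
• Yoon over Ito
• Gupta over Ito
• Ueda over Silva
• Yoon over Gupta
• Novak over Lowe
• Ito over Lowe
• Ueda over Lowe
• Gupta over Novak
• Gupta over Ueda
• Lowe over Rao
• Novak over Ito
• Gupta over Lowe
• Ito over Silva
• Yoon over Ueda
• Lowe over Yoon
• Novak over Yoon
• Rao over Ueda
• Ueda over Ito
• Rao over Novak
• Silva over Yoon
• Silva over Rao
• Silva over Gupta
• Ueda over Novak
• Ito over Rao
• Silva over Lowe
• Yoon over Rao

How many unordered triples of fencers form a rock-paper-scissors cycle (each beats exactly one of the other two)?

19

Win totals: Silva 4, Lowe 2, Ueda 4, Ito 3, Rao 3, Novak 4, Yoon 4, Gupta 4.
A fencer with w wins dominates both others in C(w,2) triples; summing gives 6 + 1 + 6 + 3 + 3 + 6 + 6 + 6 = 37 transitive triples.
Total triples C(8,3) = 56, so cyclic triples = 56 − 37 = 19.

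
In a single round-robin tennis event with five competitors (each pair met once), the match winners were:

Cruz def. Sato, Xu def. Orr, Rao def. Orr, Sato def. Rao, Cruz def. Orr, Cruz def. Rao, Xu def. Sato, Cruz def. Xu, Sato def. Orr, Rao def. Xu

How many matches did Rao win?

2

Rao's results: beat Xu, Orr; lost to Cruz, Sato.
That is 2 wins.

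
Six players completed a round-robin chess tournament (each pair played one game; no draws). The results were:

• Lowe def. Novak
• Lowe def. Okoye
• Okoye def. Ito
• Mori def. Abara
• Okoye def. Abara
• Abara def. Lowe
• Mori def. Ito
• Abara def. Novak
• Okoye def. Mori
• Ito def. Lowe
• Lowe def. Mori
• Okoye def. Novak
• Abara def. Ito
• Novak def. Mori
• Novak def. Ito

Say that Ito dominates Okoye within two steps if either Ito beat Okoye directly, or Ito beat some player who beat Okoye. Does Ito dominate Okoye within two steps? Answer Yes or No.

Ito did not beat Okoye directly.
Ito beat Lowe. Of those, Lowe beat Okoye.

Yes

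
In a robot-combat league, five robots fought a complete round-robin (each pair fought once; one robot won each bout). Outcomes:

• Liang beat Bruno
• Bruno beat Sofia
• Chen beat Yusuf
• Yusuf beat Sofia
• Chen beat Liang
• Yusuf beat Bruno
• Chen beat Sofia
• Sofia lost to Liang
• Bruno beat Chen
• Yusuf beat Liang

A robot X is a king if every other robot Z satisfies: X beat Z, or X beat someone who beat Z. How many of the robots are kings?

Yusuf reaches everyone (king).
Liang cannot reach Yusuf in two steps.
Chen reaches everyone (king).
Sofia cannot reach Yusuf, Liang, Chen, Bruno in two steps.
Bruno reaches everyone (king).
Kings: Yusuf, Chen, Bruno — 3.

3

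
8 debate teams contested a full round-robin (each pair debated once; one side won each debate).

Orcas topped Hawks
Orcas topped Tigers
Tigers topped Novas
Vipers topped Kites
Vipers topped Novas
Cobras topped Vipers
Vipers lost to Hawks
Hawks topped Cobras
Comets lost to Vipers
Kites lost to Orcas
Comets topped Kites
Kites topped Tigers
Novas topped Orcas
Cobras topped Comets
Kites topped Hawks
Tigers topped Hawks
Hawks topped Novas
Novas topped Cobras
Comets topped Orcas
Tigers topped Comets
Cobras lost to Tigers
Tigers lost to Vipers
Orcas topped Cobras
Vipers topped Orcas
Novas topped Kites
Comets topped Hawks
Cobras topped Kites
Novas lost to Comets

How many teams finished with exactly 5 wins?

1

Win totals: Cobras 3, Novas 3, Tigers 4, Orcas 4, Hawks 3, Vipers 5, Comets 4, Kites 2.
Exactly 5: Vipers — 1 team.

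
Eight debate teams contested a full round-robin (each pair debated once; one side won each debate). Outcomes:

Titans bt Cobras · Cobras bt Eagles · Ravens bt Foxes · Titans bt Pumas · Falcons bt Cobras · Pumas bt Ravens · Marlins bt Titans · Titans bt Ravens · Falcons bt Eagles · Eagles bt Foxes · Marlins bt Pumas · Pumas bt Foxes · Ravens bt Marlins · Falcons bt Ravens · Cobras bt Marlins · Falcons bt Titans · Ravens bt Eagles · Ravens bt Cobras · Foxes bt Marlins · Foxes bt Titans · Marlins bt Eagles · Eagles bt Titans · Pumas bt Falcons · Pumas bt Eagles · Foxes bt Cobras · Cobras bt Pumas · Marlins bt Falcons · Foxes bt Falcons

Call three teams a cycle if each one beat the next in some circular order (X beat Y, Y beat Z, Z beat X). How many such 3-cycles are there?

Win totals: Pumas 4, Cobras 3, Titans 3, Foxes 4, Eagles 2, Falcons 4, Marlins 4, Ravens 4.
A team with w wins dominates both others in C(w,2) triples; summing gives 6 + 3 + 3 + 6 + 1 + 6 + 6 + 6 = 37 transitive triples.
Total triples C(8,3) = 56, so cyclic triples = 56 − 37 = 19.

19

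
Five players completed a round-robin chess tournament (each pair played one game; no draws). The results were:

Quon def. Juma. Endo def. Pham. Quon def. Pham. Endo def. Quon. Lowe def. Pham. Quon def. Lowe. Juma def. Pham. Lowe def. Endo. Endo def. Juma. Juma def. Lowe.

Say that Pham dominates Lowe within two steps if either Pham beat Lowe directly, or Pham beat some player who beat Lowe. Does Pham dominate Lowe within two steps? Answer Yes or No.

No

Pham did not beat Lowe directly.
Pham beat no one, so there is no intermediate player.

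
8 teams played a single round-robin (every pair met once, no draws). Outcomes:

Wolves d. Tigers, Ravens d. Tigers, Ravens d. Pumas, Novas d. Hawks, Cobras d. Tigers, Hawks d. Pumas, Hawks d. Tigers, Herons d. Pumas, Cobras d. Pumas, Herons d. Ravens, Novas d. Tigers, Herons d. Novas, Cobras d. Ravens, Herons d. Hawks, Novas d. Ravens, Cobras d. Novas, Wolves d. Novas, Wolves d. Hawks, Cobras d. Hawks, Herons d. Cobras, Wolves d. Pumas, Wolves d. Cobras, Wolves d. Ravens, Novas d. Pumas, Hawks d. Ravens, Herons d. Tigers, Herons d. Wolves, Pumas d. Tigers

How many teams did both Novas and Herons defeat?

Novas beat: Ravens, Hawks, Pumas, Tigers.
Herons beat: Cobras, Novas, Wolves, Ravens, Hawks, Pumas, Tigers.
Both beat: Ravens, Hawks, Pumas, Tigers — 4.

4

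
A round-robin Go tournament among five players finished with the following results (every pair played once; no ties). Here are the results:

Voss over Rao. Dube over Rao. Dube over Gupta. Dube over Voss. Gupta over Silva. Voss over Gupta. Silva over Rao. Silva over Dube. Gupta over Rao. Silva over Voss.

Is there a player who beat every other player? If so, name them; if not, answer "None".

None

Highest win total is Silva with 3 (out of 4 possible).
Silva lost to Gupta, so no player went undefeated.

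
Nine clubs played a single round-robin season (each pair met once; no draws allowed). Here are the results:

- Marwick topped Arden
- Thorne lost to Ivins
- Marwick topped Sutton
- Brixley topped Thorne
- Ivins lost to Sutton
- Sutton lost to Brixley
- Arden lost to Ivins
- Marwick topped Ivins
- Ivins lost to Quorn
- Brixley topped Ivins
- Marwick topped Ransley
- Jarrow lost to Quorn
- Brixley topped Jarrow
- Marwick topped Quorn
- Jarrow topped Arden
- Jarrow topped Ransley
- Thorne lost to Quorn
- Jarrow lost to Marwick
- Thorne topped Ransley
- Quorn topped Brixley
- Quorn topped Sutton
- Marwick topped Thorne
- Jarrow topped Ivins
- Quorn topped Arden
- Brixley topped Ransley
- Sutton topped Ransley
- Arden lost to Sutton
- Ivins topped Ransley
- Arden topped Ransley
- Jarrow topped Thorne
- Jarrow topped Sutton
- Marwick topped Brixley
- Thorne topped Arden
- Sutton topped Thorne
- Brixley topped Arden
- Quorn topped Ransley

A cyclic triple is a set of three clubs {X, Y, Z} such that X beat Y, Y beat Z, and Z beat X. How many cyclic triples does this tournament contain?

Win totals: Quorn 7, Sutton 4, Brixley 6, Arden 1, Ransley 0, Jarrow 5, Thorne 2, Ivins 3, Marwick 8.
A club with w wins dominates both others in C(w,2) triples; summing gives 21 + 6 + 15 + 0 + 0 + 10 + 1 + 3 + 28 = 84 transitive triples.
Total triples C(9,3) = 84, so cyclic triples = 84 − 84 = 0.

0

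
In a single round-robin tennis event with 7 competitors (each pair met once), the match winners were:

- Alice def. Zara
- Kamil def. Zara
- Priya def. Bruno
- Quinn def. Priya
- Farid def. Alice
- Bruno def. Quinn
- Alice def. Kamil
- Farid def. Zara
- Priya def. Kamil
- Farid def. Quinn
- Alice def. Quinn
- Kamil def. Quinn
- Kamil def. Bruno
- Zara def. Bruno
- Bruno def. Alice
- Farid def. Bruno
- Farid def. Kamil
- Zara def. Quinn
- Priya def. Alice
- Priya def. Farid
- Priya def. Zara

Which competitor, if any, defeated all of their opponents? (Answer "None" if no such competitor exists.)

None

Highest win total is Priya with 5 (out of 6 possible).
Priya lost to Quinn, so no competitor went undefeated.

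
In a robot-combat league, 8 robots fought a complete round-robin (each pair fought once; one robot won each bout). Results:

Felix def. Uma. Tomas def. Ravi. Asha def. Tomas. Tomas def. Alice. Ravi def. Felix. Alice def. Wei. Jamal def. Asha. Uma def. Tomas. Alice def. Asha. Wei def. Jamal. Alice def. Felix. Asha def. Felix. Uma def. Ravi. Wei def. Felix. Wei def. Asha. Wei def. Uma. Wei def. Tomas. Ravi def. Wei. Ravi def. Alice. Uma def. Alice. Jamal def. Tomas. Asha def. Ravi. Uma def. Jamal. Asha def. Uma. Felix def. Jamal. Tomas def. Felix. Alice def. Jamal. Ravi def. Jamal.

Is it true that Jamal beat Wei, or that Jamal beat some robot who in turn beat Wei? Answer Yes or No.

No

Jamal did not beat Wei directly.
Jamal beat Asha, Tomas, but each of them lost to Wei. No two-step path.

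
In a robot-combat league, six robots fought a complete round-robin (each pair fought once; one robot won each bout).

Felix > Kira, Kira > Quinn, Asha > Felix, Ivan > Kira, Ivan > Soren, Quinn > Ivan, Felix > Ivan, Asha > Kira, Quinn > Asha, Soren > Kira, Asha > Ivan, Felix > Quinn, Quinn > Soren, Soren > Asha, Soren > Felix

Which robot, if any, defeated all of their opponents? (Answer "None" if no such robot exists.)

None

Highest win total is Soren with 3 (out of 5 possible).
Soren lost to Quinn, Ivan, so no robot went undefeated.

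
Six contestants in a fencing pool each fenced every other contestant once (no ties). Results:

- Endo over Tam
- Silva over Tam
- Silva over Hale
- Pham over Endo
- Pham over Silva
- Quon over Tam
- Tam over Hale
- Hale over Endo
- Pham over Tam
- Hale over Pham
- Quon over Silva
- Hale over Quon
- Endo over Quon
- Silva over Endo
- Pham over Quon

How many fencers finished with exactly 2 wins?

Win totals: Endo 2, Quon 2, Hale 3, Silva 3, Tam 1, Pham 4.
Exactly 2: Endo, Quon — 2 fencers.

2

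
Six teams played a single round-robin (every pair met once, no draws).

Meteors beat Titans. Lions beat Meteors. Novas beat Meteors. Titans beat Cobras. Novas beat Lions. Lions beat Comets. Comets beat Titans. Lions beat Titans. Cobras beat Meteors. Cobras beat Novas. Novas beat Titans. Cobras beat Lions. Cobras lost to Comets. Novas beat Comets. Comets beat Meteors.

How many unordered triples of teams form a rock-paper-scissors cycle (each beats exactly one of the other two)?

5

Win totals: Lions 3, Titans 1, Cobras 3, Novas 4, Meteors 1, Comets 3.
A team with w wins dominates both others in C(w,2) triples; summing gives 3 + 0 + 3 + 6 + 0 + 3 = 15 transitive triples.
Total triples C(6,3) = 20, so cyclic triples = 20 − 15 = 5.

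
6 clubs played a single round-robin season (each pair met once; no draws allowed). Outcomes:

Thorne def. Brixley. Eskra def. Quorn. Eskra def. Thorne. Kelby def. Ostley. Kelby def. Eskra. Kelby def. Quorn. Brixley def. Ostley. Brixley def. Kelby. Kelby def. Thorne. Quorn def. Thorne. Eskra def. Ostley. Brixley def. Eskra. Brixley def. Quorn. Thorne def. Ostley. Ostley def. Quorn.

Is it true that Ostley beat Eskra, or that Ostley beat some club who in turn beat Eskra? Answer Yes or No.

Ostley did not beat Eskra directly.
Ostley beat Quorn, but each of them lost to Eskra. No two-step path.

No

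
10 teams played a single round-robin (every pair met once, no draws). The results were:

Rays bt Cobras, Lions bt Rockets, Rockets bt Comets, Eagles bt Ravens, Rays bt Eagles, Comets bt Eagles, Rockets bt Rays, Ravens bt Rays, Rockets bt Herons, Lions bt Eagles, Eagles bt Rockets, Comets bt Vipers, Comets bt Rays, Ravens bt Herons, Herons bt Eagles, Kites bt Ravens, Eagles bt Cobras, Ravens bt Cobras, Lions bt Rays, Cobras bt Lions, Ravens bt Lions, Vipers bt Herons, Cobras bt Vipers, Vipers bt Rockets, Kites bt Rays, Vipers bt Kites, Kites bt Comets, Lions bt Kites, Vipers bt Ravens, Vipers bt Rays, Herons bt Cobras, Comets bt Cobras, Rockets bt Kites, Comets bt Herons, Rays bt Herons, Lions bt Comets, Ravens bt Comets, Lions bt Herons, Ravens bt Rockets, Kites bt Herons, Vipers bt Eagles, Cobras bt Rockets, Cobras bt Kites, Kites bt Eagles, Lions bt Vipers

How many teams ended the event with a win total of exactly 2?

Win totals: Comets 5, Ravens 6, Rockets 4, Kites 5, Herons 2, Lions 7, Cobras 4, Eagles 3, Vipers 6, Rays 3.
Exactly 2: Herons — 1 team.

1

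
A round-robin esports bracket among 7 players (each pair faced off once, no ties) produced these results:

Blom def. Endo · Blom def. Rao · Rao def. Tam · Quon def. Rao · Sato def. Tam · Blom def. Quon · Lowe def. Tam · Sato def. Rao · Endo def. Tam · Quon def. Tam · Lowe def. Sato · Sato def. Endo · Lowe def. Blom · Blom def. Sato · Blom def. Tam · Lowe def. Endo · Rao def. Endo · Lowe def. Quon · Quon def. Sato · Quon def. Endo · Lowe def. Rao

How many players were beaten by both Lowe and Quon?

Lowe beat: Quon, Blom, Endo, Tam, Rao, Sato.
Quon beat: Endo, Tam, Rao, Sato.
Both beat: Endo, Tam, Rao, Sato — 4.

4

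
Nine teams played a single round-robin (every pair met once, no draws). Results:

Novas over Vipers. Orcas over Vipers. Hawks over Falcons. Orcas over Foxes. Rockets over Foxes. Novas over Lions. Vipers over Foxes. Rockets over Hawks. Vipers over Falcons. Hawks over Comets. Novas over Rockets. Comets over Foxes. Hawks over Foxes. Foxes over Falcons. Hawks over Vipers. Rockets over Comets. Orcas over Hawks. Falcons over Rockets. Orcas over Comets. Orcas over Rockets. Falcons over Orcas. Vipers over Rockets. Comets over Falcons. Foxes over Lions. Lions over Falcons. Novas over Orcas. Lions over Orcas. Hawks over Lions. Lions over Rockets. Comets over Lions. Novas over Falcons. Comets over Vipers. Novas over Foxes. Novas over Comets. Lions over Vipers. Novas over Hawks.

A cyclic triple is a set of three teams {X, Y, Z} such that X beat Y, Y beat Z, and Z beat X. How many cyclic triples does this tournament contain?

Win totals: Comets 4, Lions 4, Hawks 5, Orcas 5, Novas 8, Rockets 3, Falcons 2, Vipers 3, Foxes 2.
A team with w wins dominates both others in C(w,2) triples; summing gives 6 + 6 + 10 + 10 + 28 + 3 + 1 + 3 + 1 = 68 transitive triples.
Total triples C(9,3) = 84, so cyclic triples = 84 − 68 = 16.

16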